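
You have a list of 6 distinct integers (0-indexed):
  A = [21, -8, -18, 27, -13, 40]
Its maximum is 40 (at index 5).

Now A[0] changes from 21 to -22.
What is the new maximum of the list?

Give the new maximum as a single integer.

Old max = 40 (at index 5)
Change: A[0] 21 -> -22
Changed element was NOT the old max.
  New max = max(old_max, new_val) = max(40, -22) = 40

Answer: 40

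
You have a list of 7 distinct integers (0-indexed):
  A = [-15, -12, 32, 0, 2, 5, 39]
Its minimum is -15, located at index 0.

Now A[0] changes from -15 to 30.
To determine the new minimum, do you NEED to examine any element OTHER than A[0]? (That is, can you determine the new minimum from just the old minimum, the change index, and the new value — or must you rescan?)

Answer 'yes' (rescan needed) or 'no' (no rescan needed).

Answer: yes

Derivation:
Old min = -15 at index 0
Change at index 0: -15 -> 30
Index 0 WAS the min and new value 30 > old min -15. Must rescan other elements to find the new min.
Needs rescan: yes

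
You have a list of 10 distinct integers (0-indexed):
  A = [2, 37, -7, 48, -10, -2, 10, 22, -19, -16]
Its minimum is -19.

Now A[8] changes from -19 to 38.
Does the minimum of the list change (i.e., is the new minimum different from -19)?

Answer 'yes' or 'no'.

Answer: yes

Derivation:
Old min = -19
Change: A[8] -19 -> 38
Changed element was the min; new min must be rechecked.
New min = -16; changed? yes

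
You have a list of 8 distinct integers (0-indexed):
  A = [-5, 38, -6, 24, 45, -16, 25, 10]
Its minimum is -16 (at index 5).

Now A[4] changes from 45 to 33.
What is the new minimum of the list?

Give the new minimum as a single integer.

Answer: -16

Derivation:
Old min = -16 (at index 5)
Change: A[4] 45 -> 33
Changed element was NOT the old min.
  New min = min(old_min, new_val) = min(-16, 33) = -16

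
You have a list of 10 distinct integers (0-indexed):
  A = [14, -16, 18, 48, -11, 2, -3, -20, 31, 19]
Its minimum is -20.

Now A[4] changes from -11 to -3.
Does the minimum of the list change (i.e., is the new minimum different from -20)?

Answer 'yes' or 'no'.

Old min = -20
Change: A[4] -11 -> -3
Changed element was NOT the min; min changes only if -3 < -20.
New min = -20; changed? no

Answer: no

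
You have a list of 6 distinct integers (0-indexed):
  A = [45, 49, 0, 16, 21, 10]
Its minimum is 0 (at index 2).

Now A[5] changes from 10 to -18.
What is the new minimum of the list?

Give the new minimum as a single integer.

Answer: -18

Derivation:
Old min = 0 (at index 2)
Change: A[5] 10 -> -18
Changed element was NOT the old min.
  New min = min(old_min, new_val) = min(0, -18) = -18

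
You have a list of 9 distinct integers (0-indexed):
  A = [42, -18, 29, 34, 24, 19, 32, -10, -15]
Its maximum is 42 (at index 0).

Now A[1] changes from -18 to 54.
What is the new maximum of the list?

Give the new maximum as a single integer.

Answer: 54

Derivation:
Old max = 42 (at index 0)
Change: A[1] -18 -> 54
Changed element was NOT the old max.
  New max = max(old_max, new_val) = max(42, 54) = 54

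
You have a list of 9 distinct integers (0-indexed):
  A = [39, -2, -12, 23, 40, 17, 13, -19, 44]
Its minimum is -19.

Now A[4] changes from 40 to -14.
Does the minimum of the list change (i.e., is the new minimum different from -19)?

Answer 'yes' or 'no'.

Answer: no

Derivation:
Old min = -19
Change: A[4] 40 -> -14
Changed element was NOT the min; min changes only if -14 < -19.
New min = -19; changed? no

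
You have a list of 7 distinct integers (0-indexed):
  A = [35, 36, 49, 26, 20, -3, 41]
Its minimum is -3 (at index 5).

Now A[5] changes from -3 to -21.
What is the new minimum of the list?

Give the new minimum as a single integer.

Old min = -3 (at index 5)
Change: A[5] -3 -> -21
Changed element WAS the min. Need to check: is -21 still <= all others?
  Min of remaining elements: 20
  New min = min(-21, 20) = -21

Answer: -21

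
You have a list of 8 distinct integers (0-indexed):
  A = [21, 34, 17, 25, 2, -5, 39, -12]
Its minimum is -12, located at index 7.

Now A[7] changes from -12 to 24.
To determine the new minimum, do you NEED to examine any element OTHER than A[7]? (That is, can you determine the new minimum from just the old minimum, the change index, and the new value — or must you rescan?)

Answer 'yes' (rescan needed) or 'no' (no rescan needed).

Answer: yes

Derivation:
Old min = -12 at index 7
Change at index 7: -12 -> 24
Index 7 WAS the min and new value 24 > old min -12. Must rescan other elements to find the new min.
Needs rescan: yes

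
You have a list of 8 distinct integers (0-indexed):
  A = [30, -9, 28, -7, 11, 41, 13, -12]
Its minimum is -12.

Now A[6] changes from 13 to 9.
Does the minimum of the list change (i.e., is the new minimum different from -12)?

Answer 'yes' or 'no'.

Answer: no

Derivation:
Old min = -12
Change: A[6] 13 -> 9
Changed element was NOT the min; min changes only if 9 < -12.
New min = -12; changed? no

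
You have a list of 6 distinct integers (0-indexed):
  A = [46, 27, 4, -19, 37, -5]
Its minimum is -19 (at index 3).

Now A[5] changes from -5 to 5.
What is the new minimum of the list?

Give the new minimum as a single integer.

Answer: -19

Derivation:
Old min = -19 (at index 3)
Change: A[5] -5 -> 5
Changed element was NOT the old min.
  New min = min(old_min, new_val) = min(-19, 5) = -19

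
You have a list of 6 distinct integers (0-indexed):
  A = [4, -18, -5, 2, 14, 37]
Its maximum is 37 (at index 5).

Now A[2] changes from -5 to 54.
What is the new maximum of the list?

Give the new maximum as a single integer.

Answer: 54

Derivation:
Old max = 37 (at index 5)
Change: A[2] -5 -> 54
Changed element was NOT the old max.
  New max = max(old_max, new_val) = max(37, 54) = 54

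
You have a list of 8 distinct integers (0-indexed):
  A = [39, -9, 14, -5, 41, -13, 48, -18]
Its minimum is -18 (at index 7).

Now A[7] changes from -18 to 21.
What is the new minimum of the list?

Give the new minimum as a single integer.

Old min = -18 (at index 7)
Change: A[7] -18 -> 21
Changed element WAS the min. Need to check: is 21 still <= all others?
  Min of remaining elements: -13
  New min = min(21, -13) = -13

Answer: -13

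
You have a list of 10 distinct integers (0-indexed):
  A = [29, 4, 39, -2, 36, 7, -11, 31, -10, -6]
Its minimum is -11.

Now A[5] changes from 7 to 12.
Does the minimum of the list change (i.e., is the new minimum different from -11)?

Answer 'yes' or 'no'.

Old min = -11
Change: A[5] 7 -> 12
Changed element was NOT the min; min changes only if 12 < -11.
New min = -11; changed? no

Answer: no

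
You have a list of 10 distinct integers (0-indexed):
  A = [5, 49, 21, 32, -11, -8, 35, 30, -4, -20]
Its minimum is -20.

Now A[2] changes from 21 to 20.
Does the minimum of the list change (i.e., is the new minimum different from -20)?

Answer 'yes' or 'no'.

Old min = -20
Change: A[2] 21 -> 20
Changed element was NOT the min; min changes only if 20 < -20.
New min = -20; changed? no

Answer: no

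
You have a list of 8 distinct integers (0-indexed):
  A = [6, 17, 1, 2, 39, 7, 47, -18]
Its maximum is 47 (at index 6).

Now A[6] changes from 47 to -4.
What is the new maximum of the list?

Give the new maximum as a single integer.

Answer: 39

Derivation:
Old max = 47 (at index 6)
Change: A[6] 47 -> -4
Changed element WAS the max -> may need rescan.
  Max of remaining elements: 39
  New max = max(-4, 39) = 39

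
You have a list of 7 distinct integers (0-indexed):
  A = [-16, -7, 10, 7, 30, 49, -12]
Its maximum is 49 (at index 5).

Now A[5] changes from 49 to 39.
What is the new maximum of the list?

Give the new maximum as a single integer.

Answer: 39

Derivation:
Old max = 49 (at index 5)
Change: A[5] 49 -> 39
Changed element WAS the max -> may need rescan.
  Max of remaining elements: 30
  New max = max(39, 30) = 39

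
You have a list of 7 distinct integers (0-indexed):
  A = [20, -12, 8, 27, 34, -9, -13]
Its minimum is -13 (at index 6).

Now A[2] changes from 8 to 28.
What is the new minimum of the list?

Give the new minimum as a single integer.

Answer: -13

Derivation:
Old min = -13 (at index 6)
Change: A[2] 8 -> 28
Changed element was NOT the old min.
  New min = min(old_min, new_val) = min(-13, 28) = -13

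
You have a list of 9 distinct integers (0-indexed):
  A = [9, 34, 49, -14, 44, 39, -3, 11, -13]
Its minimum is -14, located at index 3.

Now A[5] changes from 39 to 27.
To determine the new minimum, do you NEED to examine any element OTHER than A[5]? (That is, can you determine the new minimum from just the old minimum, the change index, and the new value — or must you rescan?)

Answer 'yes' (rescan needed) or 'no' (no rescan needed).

Old min = -14 at index 3
Change at index 5: 39 -> 27
Index 5 was NOT the min. New min = min(-14, 27). No rescan of other elements needed.
Needs rescan: no

Answer: no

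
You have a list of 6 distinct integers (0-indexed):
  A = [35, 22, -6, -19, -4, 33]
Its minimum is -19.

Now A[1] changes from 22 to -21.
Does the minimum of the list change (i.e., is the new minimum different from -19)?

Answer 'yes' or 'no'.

Answer: yes

Derivation:
Old min = -19
Change: A[1] 22 -> -21
Changed element was NOT the min; min changes only if -21 < -19.
New min = -21; changed? yes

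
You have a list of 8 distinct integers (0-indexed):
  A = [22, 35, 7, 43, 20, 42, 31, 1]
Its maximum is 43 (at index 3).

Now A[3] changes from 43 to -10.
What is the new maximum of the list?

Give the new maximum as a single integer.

Old max = 43 (at index 3)
Change: A[3] 43 -> -10
Changed element WAS the max -> may need rescan.
  Max of remaining elements: 42
  New max = max(-10, 42) = 42

Answer: 42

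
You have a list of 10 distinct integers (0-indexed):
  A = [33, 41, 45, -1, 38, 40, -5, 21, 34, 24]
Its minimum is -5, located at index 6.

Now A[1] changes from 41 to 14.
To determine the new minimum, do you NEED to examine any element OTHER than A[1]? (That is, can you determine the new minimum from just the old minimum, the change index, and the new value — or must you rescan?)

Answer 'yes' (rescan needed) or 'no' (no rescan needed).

Old min = -5 at index 6
Change at index 1: 41 -> 14
Index 1 was NOT the min. New min = min(-5, 14). No rescan of other elements needed.
Needs rescan: no

Answer: no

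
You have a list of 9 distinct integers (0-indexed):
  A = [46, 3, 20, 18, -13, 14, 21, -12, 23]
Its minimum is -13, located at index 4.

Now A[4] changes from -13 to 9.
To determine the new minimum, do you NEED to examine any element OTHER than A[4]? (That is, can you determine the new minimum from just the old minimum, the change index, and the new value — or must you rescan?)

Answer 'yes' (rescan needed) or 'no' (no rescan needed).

Answer: yes

Derivation:
Old min = -13 at index 4
Change at index 4: -13 -> 9
Index 4 WAS the min and new value 9 > old min -13. Must rescan other elements to find the new min.
Needs rescan: yes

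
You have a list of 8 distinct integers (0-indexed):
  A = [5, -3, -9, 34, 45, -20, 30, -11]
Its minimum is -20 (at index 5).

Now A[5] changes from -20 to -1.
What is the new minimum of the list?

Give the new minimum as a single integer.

Answer: -11

Derivation:
Old min = -20 (at index 5)
Change: A[5] -20 -> -1
Changed element WAS the min. Need to check: is -1 still <= all others?
  Min of remaining elements: -11
  New min = min(-1, -11) = -11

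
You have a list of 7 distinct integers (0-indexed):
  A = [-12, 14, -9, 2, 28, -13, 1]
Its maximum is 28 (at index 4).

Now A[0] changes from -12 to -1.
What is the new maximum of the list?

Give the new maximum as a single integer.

Answer: 28

Derivation:
Old max = 28 (at index 4)
Change: A[0] -12 -> -1
Changed element was NOT the old max.
  New max = max(old_max, new_val) = max(28, -1) = 28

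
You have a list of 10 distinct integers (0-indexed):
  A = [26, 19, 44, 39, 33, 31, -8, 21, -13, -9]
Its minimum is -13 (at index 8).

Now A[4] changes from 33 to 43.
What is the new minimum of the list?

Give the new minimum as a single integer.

Old min = -13 (at index 8)
Change: A[4] 33 -> 43
Changed element was NOT the old min.
  New min = min(old_min, new_val) = min(-13, 43) = -13

Answer: -13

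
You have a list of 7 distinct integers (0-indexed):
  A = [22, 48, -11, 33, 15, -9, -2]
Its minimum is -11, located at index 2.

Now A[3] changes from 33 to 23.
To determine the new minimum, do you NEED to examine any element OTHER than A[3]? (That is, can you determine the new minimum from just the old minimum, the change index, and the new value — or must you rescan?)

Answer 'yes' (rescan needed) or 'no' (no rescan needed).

Answer: no

Derivation:
Old min = -11 at index 2
Change at index 3: 33 -> 23
Index 3 was NOT the min. New min = min(-11, 23). No rescan of other elements needed.
Needs rescan: no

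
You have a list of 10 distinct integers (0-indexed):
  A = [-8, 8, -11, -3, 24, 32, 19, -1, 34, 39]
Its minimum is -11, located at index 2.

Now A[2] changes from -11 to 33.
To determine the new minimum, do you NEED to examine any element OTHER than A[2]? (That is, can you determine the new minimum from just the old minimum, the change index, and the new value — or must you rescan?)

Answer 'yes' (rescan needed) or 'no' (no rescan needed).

Old min = -11 at index 2
Change at index 2: -11 -> 33
Index 2 WAS the min and new value 33 > old min -11. Must rescan other elements to find the new min.
Needs rescan: yes

Answer: yes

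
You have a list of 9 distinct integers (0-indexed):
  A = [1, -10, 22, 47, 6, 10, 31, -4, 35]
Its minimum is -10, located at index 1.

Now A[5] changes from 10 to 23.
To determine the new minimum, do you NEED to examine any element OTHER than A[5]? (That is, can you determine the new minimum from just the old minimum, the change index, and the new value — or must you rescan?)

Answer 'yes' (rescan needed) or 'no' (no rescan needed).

Old min = -10 at index 1
Change at index 5: 10 -> 23
Index 5 was NOT the min. New min = min(-10, 23). No rescan of other elements needed.
Needs rescan: no

Answer: no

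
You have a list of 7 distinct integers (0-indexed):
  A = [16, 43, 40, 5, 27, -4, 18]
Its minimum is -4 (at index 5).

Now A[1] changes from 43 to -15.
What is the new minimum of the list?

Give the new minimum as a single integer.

Answer: -15

Derivation:
Old min = -4 (at index 5)
Change: A[1] 43 -> -15
Changed element was NOT the old min.
  New min = min(old_min, new_val) = min(-4, -15) = -15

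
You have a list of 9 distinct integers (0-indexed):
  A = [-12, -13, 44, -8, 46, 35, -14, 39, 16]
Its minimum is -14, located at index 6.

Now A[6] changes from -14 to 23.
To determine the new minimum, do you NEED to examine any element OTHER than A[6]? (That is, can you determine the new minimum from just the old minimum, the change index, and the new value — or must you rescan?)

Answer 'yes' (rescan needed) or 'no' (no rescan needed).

Answer: yes

Derivation:
Old min = -14 at index 6
Change at index 6: -14 -> 23
Index 6 WAS the min and new value 23 > old min -14. Must rescan other elements to find the new min.
Needs rescan: yes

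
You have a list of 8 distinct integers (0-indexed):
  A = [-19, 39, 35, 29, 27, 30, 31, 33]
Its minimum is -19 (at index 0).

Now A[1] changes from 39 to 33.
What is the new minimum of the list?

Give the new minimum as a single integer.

Old min = -19 (at index 0)
Change: A[1] 39 -> 33
Changed element was NOT the old min.
  New min = min(old_min, new_val) = min(-19, 33) = -19

Answer: -19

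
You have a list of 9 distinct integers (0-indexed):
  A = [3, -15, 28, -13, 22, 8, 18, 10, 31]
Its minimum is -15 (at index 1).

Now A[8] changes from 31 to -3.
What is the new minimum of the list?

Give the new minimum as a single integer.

Answer: -15

Derivation:
Old min = -15 (at index 1)
Change: A[8] 31 -> -3
Changed element was NOT the old min.
  New min = min(old_min, new_val) = min(-15, -3) = -15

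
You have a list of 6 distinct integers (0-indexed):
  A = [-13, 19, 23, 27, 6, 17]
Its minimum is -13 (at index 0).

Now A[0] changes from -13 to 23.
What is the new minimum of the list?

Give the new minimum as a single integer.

Answer: 6

Derivation:
Old min = -13 (at index 0)
Change: A[0] -13 -> 23
Changed element WAS the min. Need to check: is 23 still <= all others?
  Min of remaining elements: 6
  New min = min(23, 6) = 6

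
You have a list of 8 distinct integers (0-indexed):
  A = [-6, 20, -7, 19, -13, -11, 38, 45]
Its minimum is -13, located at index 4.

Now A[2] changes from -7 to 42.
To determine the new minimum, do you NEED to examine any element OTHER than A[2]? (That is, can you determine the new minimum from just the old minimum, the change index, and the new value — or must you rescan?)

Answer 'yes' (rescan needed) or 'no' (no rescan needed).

Answer: no

Derivation:
Old min = -13 at index 4
Change at index 2: -7 -> 42
Index 2 was NOT the min. New min = min(-13, 42). No rescan of other elements needed.
Needs rescan: no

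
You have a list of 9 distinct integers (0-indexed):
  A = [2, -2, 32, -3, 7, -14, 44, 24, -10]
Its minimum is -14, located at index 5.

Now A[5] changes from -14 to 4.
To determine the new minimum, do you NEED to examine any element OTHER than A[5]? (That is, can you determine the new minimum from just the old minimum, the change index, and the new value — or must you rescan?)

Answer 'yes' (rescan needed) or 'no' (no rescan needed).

Old min = -14 at index 5
Change at index 5: -14 -> 4
Index 5 WAS the min and new value 4 > old min -14. Must rescan other elements to find the new min.
Needs rescan: yes

Answer: yes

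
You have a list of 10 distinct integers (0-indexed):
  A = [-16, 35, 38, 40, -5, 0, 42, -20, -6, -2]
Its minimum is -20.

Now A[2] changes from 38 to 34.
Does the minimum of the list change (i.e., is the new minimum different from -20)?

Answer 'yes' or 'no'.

Old min = -20
Change: A[2] 38 -> 34
Changed element was NOT the min; min changes only if 34 < -20.
New min = -20; changed? no

Answer: no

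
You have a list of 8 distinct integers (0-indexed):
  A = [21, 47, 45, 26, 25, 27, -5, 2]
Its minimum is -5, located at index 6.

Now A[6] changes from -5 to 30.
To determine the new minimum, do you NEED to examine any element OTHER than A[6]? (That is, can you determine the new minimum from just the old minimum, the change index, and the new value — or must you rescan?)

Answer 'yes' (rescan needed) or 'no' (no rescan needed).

Answer: yes

Derivation:
Old min = -5 at index 6
Change at index 6: -5 -> 30
Index 6 WAS the min and new value 30 > old min -5. Must rescan other elements to find the new min.
Needs rescan: yes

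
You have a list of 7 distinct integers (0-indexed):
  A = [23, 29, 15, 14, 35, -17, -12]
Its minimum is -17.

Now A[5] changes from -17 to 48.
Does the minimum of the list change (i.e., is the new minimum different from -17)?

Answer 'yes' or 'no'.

Old min = -17
Change: A[5] -17 -> 48
Changed element was the min; new min must be rechecked.
New min = -12; changed? yes

Answer: yes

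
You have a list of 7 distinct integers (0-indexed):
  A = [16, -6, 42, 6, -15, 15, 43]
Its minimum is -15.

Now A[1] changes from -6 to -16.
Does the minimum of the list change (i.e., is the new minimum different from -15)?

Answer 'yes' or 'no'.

Old min = -15
Change: A[1] -6 -> -16
Changed element was NOT the min; min changes only if -16 < -15.
New min = -16; changed? yes

Answer: yes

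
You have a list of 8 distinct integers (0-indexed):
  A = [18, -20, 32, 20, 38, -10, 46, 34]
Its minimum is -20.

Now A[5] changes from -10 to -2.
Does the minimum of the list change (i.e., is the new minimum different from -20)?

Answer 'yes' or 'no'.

Old min = -20
Change: A[5] -10 -> -2
Changed element was NOT the min; min changes only if -2 < -20.
New min = -20; changed? no

Answer: no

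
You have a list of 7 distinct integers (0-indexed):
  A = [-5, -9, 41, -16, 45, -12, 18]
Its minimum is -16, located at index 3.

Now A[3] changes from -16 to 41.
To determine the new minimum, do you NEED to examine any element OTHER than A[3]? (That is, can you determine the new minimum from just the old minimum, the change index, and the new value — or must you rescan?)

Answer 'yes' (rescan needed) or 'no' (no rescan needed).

Old min = -16 at index 3
Change at index 3: -16 -> 41
Index 3 WAS the min and new value 41 > old min -16. Must rescan other elements to find the new min.
Needs rescan: yes

Answer: yes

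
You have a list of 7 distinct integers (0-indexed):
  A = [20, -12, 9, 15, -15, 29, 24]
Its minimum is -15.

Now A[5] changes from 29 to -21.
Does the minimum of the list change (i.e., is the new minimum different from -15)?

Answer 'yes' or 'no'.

Answer: yes

Derivation:
Old min = -15
Change: A[5] 29 -> -21
Changed element was NOT the min; min changes only if -21 < -15.
New min = -21; changed? yes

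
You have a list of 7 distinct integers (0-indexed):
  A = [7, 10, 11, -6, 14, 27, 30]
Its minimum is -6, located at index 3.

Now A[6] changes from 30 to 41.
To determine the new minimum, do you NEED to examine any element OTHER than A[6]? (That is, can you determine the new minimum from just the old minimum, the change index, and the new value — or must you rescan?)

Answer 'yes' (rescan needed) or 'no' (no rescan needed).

Old min = -6 at index 3
Change at index 6: 30 -> 41
Index 6 was NOT the min. New min = min(-6, 41). No rescan of other elements needed.
Needs rescan: no

Answer: no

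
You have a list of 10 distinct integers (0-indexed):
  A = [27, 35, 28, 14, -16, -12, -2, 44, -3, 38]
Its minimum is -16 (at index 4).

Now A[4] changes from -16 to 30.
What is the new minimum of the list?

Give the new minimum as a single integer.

Old min = -16 (at index 4)
Change: A[4] -16 -> 30
Changed element WAS the min. Need to check: is 30 still <= all others?
  Min of remaining elements: -12
  New min = min(30, -12) = -12

Answer: -12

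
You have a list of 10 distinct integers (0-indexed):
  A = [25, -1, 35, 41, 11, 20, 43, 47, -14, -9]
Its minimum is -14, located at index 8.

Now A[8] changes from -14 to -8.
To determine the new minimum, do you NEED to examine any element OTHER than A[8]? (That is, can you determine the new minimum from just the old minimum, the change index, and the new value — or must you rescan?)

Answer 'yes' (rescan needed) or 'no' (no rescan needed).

Answer: yes

Derivation:
Old min = -14 at index 8
Change at index 8: -14 -> -8
Index 8 WAS the min and new value -8 > old min -14. Must rescan other elements to find the new min.
Needs rescan: yes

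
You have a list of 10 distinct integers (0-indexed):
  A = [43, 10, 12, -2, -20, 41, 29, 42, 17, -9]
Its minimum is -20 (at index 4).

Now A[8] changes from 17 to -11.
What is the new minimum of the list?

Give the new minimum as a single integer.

Answer: -20

Derivation:
Old min = -20 (at index 4)
Change: A[8] 17 -> -11
Changed element was NOT the old min.
  New min = min(old_min, new_val) = min(-20, -11) = -20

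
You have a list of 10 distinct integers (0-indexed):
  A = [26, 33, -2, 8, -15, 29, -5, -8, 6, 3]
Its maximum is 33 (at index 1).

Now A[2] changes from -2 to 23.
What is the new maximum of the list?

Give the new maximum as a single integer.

Old max = 33 (at index 1)
Change: A[2] -2 -> 23
Changed element was NOT the old max.
  New max = max(old_max, new_val) = max(33, 23) = 33

Answer: 33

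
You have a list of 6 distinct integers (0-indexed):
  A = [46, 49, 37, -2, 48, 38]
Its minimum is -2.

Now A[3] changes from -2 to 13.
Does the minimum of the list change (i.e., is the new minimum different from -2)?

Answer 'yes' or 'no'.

Old min = -2
Change: A[3] -2 -> 13
Changed element was the min; new min must be rechecked.
New min = 13; changed? yes

Answer: yes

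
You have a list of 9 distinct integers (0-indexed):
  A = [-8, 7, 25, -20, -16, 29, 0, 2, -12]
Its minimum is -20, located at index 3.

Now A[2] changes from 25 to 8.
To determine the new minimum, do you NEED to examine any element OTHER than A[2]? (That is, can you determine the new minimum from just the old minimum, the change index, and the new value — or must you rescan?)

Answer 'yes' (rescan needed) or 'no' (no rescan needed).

Answer: no

Derivation:
Old min = -20 at index 3
Change at index 2: 25 -> 8
Index 2 was NOT the min. New min = min(-20, 8). No rescan of other elements needed.
Needs rescan: no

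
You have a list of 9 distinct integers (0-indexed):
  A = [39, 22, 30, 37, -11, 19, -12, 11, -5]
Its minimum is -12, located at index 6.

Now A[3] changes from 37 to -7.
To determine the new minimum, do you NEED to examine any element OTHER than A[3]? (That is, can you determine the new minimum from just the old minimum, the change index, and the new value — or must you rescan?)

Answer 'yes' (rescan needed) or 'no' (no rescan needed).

Old min = -12 at index 6
Change at index 3: 37 -> -7
Index 3 was NOT the min. New min = min(-12, -7). No rescan of other elements needed.
Needs rescan: no

Answer: no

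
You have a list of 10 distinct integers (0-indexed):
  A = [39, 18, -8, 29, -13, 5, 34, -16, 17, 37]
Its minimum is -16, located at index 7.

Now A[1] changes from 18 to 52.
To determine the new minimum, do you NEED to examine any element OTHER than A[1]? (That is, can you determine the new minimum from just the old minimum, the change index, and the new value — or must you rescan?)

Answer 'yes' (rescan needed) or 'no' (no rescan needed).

Old min = -16 at index 7
Change at index 1: 18 -> 52
Index 1 was NOT the min. New min = min(-16, 52). No rescan of other elements needed.
Needs rescan: no

Answer: no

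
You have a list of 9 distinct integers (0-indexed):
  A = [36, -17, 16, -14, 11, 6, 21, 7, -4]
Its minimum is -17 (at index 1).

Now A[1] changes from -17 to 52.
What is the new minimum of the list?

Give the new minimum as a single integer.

Answer: -14

Derivation:
Old min = -17 (at index 1)
Change: A[1] -17 -> 52
Changed element WAS the min. Need to check: is 52 still <= all others?
  Min of remaining elements: -14
  New min = min(52, -14) = -14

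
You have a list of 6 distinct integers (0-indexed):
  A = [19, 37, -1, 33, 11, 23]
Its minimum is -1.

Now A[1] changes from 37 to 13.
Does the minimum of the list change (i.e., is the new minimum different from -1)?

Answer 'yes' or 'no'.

Old min = -1
Change: A[1] 37 -> 13
Changed element was NOT the min; min changes only if 13 < -1.
New min = -1; changed? no

Answer: no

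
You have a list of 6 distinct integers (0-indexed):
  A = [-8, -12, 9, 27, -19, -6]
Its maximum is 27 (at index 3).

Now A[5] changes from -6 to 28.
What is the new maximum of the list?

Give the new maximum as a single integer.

Answer: 28

Derivation:
Old max = 27 (at index 3)
Change: A[5] -6 -> 28
Changed element was NOT the old max.
  New max = max(old_max, new_val) = max(27, 28) = 28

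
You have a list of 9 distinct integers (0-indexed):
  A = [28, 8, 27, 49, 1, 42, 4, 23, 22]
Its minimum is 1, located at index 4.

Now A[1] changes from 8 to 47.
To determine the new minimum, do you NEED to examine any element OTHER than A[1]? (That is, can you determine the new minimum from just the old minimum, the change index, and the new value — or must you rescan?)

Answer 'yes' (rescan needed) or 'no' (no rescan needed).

Old min = 1 at index 4
Change at index 1: 8 -> 47
Index 1 was NOT the min. New min = min(1, 47). No rescan of other elements needed.
Needs rescan: no

Answer: no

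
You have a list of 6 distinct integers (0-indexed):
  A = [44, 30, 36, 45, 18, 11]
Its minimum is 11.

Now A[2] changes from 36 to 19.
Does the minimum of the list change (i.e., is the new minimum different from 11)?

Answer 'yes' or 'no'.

Answer: no

Derivation:
Old min = 11
Change: A[2] 36 -> 19
Changed element was NOT the min; min changes only if 19 < 11.
New min = 11; changed? no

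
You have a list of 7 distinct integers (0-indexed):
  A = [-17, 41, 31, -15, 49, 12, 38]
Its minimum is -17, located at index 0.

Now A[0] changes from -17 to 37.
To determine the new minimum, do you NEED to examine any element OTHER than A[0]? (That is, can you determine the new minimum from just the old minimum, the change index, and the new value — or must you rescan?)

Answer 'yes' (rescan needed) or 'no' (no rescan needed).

Answer: yes

Derivation:
Old min = -17 at index 0
Change at index 0: -17 -> 37
Index 0 WAS the min and new value 37 > old min -17. Must rescan other elements to find the new min.
Needs rescan: yes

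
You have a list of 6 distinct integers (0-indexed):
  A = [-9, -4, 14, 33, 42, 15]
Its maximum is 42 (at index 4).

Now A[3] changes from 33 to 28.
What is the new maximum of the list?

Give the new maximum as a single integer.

Old max = 42 (at index 4)
Change: A[3] 33 -> 28
Changed element was NOT the old max.
  New max = max(old_max, new_val) = max(42, 28) = 42

Answer: 42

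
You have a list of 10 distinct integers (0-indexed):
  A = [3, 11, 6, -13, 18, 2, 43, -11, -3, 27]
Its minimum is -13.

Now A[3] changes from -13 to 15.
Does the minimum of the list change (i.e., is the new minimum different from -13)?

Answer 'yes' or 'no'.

Answer: yes

Derivation:
Old min = -13
Change: A[3] -13 -> 15
Changed element was the min; new min must be rechecked.
New min = -11; changed? yes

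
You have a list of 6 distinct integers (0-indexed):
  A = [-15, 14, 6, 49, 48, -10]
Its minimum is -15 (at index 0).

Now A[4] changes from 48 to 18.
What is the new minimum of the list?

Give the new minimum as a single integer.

Answer: -15

Derivation:
Old min = -15 (at index 0)
Change: A[4] 48 -> 18
Changed element was NOT the old min.
  New min = min(old_min, new_val) = min(-15, 18) = -15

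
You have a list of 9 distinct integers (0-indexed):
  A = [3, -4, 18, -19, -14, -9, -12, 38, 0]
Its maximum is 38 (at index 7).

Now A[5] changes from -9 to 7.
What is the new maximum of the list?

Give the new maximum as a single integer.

Answer: 38

Derivation:
Old max = 38 (at index 7)
Change: A[5] -9 -> 7
Changed element was NOT the old max.
  New max = max(old_max, new_val) = max(38, 7) = 38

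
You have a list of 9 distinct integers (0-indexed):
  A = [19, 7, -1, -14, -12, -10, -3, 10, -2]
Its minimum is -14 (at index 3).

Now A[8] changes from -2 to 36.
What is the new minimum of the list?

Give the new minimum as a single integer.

Answer: -14

Derivation:
Old min = -14 (at index 3)
Change: A[8] -2 -> 36
Changed element was NOT the old min.
  New min = min(old_min, new_val) = min(-14, 36) = -14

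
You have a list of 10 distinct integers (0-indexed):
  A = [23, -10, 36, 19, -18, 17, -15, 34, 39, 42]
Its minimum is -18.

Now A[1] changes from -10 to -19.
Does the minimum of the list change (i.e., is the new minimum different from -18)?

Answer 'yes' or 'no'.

Answer: yes

Derivation:
Old min = -18
Change: A[1] -10 -> -19
Changed element was NOT the min; min changes only if -19 < -18.
New min = -19; changed? yes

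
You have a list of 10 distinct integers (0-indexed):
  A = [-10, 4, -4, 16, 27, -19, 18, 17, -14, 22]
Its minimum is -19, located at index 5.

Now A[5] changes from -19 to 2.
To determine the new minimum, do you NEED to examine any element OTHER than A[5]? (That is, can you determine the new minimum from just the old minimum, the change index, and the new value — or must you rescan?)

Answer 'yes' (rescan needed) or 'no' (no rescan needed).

Old min = -19 at index 5
Change at index 5: -19 -> 2
Index 5 WAS the min and new value 2 > old min -19. Must rescan other elements to find the new min.
Needs rescan: yes

Answer: yes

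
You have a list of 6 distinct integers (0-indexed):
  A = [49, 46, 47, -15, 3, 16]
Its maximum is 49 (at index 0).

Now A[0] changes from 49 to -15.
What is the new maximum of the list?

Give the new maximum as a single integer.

Answer: 47

Derivation:
Old max = 49 (at index 0)
Change: A[0] 49 -> -15
Changed element WAS the max -> may need rescan.
  Max of remaining elements: 47
  New max = max(-15, 47) = 47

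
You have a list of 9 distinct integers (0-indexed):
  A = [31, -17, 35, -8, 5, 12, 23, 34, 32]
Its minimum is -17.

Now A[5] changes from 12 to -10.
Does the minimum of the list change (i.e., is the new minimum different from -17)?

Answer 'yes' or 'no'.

Answer: no

Derivation:
Old min = -17
Change: A[5] 12 -> -10
Changed element was NOT the min; min changes only if -10 < -17.
New min = -17; changed? no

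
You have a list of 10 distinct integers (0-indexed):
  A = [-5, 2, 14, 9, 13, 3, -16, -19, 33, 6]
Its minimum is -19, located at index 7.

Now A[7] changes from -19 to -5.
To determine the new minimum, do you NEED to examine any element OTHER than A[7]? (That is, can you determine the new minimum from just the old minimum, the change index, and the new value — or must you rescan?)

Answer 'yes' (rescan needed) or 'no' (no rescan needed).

Old min = -19 at index 7
Change at index 7: -19 -> -5
Index 7 WAS the min and new value -5 > old min -19. Must rescan other elements to find the new min.
Needs rescan: yes

Answer: yes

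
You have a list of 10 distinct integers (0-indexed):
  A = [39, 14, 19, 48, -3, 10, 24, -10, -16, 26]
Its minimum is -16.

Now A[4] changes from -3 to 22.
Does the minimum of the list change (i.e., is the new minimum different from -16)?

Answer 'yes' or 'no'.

Old min = -16
Change: A[4] -3 -> 22
Changed element was NOT the min; min changes only if 22 < -16.
New min = -16; changed? no

Answer: no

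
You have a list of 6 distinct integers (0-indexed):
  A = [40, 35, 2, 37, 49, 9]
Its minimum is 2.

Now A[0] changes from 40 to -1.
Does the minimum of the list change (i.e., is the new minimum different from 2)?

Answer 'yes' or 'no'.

Answer: yes

Derivation:
Old min = 2
Change: A[0] 40 -> -1
Changed element was NOT the min; min changes only if -1 < 2.
New min = -1; changed? yes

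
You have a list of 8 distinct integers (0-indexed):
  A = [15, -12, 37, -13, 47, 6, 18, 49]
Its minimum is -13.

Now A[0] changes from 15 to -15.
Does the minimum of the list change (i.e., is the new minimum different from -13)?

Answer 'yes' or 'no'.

Old min = -13
Change: A[0] 15 -> -15
Changed element was NOT the min; min changes only if -15 < -13.
New min = -15; changed? yes

Answer: yes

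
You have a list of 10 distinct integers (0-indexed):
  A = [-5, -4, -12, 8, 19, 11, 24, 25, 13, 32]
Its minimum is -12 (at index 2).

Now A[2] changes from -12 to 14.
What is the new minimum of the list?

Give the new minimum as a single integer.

Old min = -12 (at index 2)
Change: A[2] -12 -> 14
Changed element WAS the min. Need to check: is 14 still <= all others?
  Min of remaining elements: -5
  New min = min(14, -5) = -5

Answer: -5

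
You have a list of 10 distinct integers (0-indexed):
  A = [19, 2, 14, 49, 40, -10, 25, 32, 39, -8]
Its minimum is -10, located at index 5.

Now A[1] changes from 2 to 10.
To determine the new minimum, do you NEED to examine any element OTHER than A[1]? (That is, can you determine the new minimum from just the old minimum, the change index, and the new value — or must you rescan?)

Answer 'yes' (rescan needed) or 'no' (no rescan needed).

Answer: no

Derivation:
Old min = -10 at index 5
Change at index 1: 2 -> 10
Index 1 was NOT the min. New min = min(-10, 10). No rescan of other elements needed.
Needs rescan: no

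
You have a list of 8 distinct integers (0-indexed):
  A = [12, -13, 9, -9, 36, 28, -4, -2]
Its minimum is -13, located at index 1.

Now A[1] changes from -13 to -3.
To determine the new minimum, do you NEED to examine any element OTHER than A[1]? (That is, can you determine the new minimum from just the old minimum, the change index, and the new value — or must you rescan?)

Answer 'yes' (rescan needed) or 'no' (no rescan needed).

Old min = -13 at index 1
Change at index 1: -13 -> -3
Index 1 WAS the min and new value -3 > old min -13. Must rescan other elements to find the new min.
Needs rescan: yes

Answer: yes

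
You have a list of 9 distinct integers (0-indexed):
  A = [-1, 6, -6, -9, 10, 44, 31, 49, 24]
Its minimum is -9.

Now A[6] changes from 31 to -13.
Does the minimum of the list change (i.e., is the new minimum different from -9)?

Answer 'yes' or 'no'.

Answer: yes

Derivation:
Old min = -9
Change: A[6] 31 -> -13
Changed element was NOT the min; min changes only if -13 < -9.
New min = -13; changed? yes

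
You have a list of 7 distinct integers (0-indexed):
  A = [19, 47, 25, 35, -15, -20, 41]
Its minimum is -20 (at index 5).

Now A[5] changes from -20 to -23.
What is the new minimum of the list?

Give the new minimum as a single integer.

Old min = -20 (at index 5)
Change: A[5] -20 -> -23
Changed element WAS the min. Need to check: is -23 still <= all others?
  Min of remaining elements: -15
  New min = min(-23, -15) = -23

Answer: -23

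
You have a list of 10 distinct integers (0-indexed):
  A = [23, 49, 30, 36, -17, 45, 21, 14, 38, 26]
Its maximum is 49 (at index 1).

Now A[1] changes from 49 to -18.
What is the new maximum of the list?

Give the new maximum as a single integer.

Old max = 49 (at index 1)
Change: A[1] 49 -> -18
Changed element WAS the max -> may need rescan.
  Max of remaining elements: 45
  New max = max(-18, 45) = 45

Answer: 45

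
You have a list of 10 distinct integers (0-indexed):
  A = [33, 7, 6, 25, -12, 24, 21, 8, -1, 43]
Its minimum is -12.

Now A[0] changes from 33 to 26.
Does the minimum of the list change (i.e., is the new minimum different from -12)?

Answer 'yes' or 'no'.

Old min = -12
Change: A[0] 33 -> 26
Changed element was NOT the min; min changes only if 26 < -12.
New min = -12; changed? no

Answer: no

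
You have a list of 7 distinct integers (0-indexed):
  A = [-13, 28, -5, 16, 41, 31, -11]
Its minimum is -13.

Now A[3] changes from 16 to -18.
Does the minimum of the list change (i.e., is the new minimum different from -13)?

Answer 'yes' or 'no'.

Old min = -13
Change: A[3] 16 -> -18
Changed element was NOT the min; min changes only if -18 < -13.
New min = -18; changed? yes

Answer: yes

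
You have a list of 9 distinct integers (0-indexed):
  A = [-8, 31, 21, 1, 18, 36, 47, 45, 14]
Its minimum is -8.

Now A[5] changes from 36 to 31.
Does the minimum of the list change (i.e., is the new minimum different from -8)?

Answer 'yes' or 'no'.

Answer: no

Derivation:
Old min = -8
Change: A[5] 36 -> 31
Changed element was NOT the min; min changes only if 31 < -8.
New min = -8; changed? no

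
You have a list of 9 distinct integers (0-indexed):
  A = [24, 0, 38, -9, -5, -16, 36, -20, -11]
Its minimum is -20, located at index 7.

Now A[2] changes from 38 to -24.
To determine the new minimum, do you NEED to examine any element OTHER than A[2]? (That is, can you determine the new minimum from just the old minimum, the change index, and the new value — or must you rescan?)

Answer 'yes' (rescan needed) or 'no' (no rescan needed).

Answer: no

Derivation:
Old min = -20 at index 7
Change at index 2: 38 -> -24
Index 2 was NOT the min. New min = min(-20, -24). No rescan of other elements needed.
Needs rescan: no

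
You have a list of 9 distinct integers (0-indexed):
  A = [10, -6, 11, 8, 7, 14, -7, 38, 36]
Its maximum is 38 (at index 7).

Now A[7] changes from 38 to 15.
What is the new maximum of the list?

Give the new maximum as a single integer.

Answer: 36

Derivation:
Old max = 38 (at index 7)
Change: A[7] 38 -> 15
Changed element WAS the max -> may need rescan.
  Max of remaining elements: 36
  New max = max(15, 36) = 36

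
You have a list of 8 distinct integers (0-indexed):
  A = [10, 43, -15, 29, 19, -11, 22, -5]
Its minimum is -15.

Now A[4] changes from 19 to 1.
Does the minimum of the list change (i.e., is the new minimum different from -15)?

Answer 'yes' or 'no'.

Answer: no

Derivation:
Old min = -15
Change: A[4] 19 -> 1
Changed element was NOT the min; min changes only if 1 < -15.
New min = -15; changed? no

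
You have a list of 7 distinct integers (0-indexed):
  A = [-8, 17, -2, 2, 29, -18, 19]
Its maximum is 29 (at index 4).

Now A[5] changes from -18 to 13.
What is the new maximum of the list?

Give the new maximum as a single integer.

Answer: 29

Derivation:
Old max = 29 (at index 4)
Change: A[5] -18 -> 13
Changed element was NOT the old max.
  New max = max(old_max, new_val) = max(29, 13) = 29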